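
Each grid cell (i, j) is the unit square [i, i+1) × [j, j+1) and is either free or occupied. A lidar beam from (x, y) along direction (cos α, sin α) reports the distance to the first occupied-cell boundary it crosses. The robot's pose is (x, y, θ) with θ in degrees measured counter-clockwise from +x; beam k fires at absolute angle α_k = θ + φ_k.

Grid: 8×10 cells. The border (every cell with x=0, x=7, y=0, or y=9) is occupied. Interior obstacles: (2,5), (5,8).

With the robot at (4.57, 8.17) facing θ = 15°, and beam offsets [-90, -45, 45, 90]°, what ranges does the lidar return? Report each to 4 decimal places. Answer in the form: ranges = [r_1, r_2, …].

beam 1: φ=-90°, α=285°
  dir = (cos 285°, sin 285°) = (0.2588, -0.9659); from cell (4,8)
  next x-line at t=1.6614, next y-line at t=0.1760; Δt_x=3.8637, Δt_y=1.0353
    y: enter (4,7) at t=0.1760
    y: enter (4,6) at t=1.2113
    x: enter (5,6) at t=1.6614
    y: enter (5,5) at t=2.2465
    y: enter (5,4) at t=3.2818
    y: enter (5,3) at t=4.3171
    y: enter (5,2) at t=5.3524
    x: enter (6,2) at t=5.5251
    y: enter (6,1) at t=6.3877
    y: enter (6,0) at t=7.4229 ← occupied
  → r_1 = 7.4229
beam 2: φ=-45°, α=330°
  dir = (cos 330°, sin 330°) = (0.8660, -0.5000); from cell (4,8)
  next x-line at t=0.4965, next y-line at t=0.3400; Δt_x=1.1547, Δt_y=2.0000
    y: enter (4,7) at t=0.3400
    x: enter (5,7) at t=0.4965
    x: enter (6,7) at t=1.6512
    y: enter (6,6) at t=2.3400
    x: enter (7,6) at t=2.8059 ← occupied
  → r_2 = 2.8059
beam 3: φ=45°, α=60°
  dir = (cos 60°, sin 60°) = (0.5000, 0.8660); from cell (4,8)
  next x-line at t=0.8600, next y-line at t=0.9584; Δt_x=2.0000, Δt_y=1.1547
    x: enter (5,8) at t=0.8600 ← occupied
  → r_3 = 0.8600
beam 4: φ=90°, α=105°
  dir = (cos 105°, sin 105°) = (-0.2588, 0.9659); from cell (4,8)
  next x-line at t=2.2023, next y-line at t=0.8593; Δt_x=3.8637, Δt_y=1.0353
    y: enter (4,9) at t=0.8593 ← occupied
  → r_4 = 0.8593

ranges = [7.4229, 2.8059, 0.8600, 0.8593]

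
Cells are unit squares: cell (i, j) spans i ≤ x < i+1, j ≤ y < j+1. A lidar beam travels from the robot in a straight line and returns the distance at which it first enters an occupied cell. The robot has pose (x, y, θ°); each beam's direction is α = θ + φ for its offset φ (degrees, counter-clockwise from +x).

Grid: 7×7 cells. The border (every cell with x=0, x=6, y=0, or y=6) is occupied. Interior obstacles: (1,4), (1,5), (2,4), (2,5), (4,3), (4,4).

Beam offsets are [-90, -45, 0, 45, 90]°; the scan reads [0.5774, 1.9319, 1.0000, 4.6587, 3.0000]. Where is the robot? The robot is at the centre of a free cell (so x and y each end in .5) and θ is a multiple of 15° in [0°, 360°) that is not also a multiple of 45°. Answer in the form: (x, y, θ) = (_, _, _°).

(x, y, θ) = (5.5, 2.5, 120°)

Candidates: 19 free-cell centres × 16 headings = 304 poses. Raycast each; keep the one whose scan matches to 4 dp.
  (5.5, 1.5, 150°): beam 1 = 1.0000 ≠ 0.5774 ✗
  (1.5, 1.5, 300°): beam 2 = 0.5176 ≠ 1.9319 ✗
  (5.5, 1.5, 240°): beam 1 = 5.0000 ≠ 0.5774 ✗
  (4.5, 2.5, 120°): beam 1 = 1.7321 ≠ 0.5774 ✗
  …
  (5.5, 2.5, 120°): r_1=0.5774, r_2=1.9319, r_3=1.0000, r_4=4.6587, r_5=3.0000 — all match ✓
Only this pose fits every beam.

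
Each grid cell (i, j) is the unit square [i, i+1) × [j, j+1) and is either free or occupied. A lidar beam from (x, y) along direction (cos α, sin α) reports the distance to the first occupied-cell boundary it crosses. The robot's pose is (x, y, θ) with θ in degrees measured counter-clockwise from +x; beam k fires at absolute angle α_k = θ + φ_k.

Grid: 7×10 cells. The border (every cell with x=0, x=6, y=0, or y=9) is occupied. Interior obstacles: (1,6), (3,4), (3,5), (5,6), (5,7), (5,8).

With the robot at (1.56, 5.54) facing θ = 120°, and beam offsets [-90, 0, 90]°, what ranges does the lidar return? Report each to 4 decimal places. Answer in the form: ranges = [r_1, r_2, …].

ranges = [3.9722, 0.5312, 0.6466]

beam 1: φ=-90°, α=30°
  cosα=0.8660 sinα=0.5000 | (1,5) | tMaxX 0.5081 tMaxY 0.9200 | tΔX 1.1547 tΔY 2.0000
    t=0.5081 [x] (2,5)
    t=0.9200 [y] (2,6)
    t=1.6628 [x] (3,6)
    t=2.8175 [x] (4,6)
    t=2.9200 [y] (4,7)
    t=3.9722 [x] (5,7) — stop
  → r_1 = 3.9722
beam 2: φ=0°, α=120°
  cosα=-0.5000 sinα=0.8660 | (1,5) | tMaxX 1.1200 tMaxY 0.5312 | tΔX 2.0000 tΔY 1.1547
    t=0.5312 [y] (1,6) — stop
  → r_2 = 0.5312
beam 3: φ=90°, α=210°
  cosα=-0.8660 sinα=-0.5000 | (1,5) | tMaxX 0.6466 tMaxY 1.0800 | tΔX 1.1547 tΔY 2.0000
    t=0.6466 [x] (0,5) — stop
  → r_3 = 0.6466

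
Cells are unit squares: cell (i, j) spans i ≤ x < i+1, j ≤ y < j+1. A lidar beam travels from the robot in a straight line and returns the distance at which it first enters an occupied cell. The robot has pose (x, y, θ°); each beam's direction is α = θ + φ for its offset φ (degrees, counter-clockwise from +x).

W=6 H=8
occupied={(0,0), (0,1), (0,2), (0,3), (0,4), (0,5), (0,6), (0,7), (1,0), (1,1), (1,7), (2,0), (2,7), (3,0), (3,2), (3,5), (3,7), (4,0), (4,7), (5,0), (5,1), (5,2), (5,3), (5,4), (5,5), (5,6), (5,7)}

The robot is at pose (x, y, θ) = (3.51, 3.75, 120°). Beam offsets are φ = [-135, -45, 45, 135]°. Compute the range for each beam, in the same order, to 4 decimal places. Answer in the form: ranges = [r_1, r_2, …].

ranges = [1.5426, 1.2941, 2.5985, 0.7765]

beam 1: φ=-135°, α=345°
  direction (0.9659, -0.2588); cell (3,3); t to first gridline: x 0.5073, y 2.8978 (then +1.0353 / +3.8637)
    (4,3) via x @ 0.5073
    (5,3) via x @ 1.5426  # hit
  → r_1 = 1.5426
beam 2: φ=-45°, α=75°
  direction (0.2588, 0.9659); cell (3,3); t to first gridline: x 1.8932, y 0.2588 (then +3.8637 / +1.0353)
    (3,4) via y @ 0.2588
    (3,5) via y @ 1.2941  # hit
  → r_2 = 1.2941
beam 3: φ=45°, α=165°
  direction (-0.9659, 0.2588); cell (3,3); t to first gridline: x 0.5280, y 0.9659 (then +1.0353 / +3.8637)
    (2,3) via x @ 0.5280
    (2,4) via y @ 0.9659
    (1,4) via x @ 1.5633
    (0,4) via x @ 2.5985  # hit
  → r_3 = 2.5985
beam 4: φ=135°, α=255°
  direction (-0.2588, -0.9659); cell (3,3); t to first gridline: x 1.9705, y 0.7765 (then +3.8637 / +1.0353)
    (3,2) via y @ 0.7765  # hit
  → r_4 = 0.7765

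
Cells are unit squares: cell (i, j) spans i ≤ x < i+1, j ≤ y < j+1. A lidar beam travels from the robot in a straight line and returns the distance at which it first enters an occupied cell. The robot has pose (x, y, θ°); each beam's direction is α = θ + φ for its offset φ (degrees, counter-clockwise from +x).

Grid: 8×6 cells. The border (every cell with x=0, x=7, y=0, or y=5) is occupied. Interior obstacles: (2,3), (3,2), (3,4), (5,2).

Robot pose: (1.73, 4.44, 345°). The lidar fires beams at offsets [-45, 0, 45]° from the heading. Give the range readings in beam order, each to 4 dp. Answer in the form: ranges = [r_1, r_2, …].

beam 1: φ=-45°, α=300°
  cosα=0.5000 sinα=-0.8660 | (1,4) | tMaxX 0.5400 tMaxY 0.5081 | tΔX 2.0000 tΔY 1.1547
    t=0.5081 [y] (1,3)
    t=0.5400 [x] (2,3) — stop
  → r_1 = 0.5400
beam 2: φ=0°, α=345°
  cosα=0.9659 sinα=-0.2588 | (1,4) | tMaxX 0.2795 tMaxY 1.7000 | tΔX 1.0353 tΔY 3.8637
    t=0.2795 [x] (2,4)
    t=1.3148 [x] (3,4) — stop
  → r_2 = 1.3148
beam 3: φ=45°, α=30°
  cosα=0.8660 sinα=0.5000 | (1,4) | tMaxX 0.3118 tMaxY 1.1200 | tΔX 1.1547 tΔY 2.0000
    t=0.3118 [x] (2,4)
    t=1.1200 [y] (2,5) — stop
  → r_3 = 1.1200

ranges = [0.5400, 1.3148, 1.1200]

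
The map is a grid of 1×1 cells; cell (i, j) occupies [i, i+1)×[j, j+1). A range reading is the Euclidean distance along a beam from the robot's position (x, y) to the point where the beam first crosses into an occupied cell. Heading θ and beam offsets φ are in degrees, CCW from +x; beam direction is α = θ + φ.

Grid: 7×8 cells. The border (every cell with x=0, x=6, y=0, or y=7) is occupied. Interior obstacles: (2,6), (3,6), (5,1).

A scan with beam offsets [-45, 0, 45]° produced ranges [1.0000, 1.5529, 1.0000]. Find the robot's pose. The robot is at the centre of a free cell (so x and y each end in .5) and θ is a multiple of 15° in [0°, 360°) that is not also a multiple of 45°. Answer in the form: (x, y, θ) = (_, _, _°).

(x, y, θ) = (1.5, 5.5, 75°)

Candidates: 27 free-cell centres × 16 headings = 432 poses. Raycast each; keep the one whose scan matches to 4 dp.
  (1.5, 2.5, 240°): beam 1 = 0.5176 ≠ 1.0000 ✗
  (5.5, 6.5, 150°): beam 1 = 0.5176 ≠ 1.0000 ✗
  (1.5, 1.5, 300°): beam 1 = 0.5176 ≠ 1.0000 ✗
  (5.5, 4.5, 240°): beam 1 = 4.6587 ≠ 1.0000 ✗
  …
  (1.5, 5.5, 75°): r_1=1.0000, r_2=1.5529, r_3=1.0000 — all match ✓
Only this pose fits every beam.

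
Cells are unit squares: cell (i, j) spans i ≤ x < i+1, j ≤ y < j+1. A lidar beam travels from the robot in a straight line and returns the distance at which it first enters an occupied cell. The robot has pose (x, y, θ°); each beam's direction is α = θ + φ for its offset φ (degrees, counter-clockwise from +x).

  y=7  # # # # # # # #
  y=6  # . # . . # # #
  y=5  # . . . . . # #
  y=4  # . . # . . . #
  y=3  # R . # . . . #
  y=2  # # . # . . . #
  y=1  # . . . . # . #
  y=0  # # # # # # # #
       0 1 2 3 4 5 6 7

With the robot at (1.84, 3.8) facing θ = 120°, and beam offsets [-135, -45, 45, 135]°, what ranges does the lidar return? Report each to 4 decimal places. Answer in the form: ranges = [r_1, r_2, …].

ranges = [1.2009, 2.2776, 0.8696, 0.8282]

beam 1: φ=-135°, α=345°
  dir = (cos 345°, sin 345°) = (0.9659, -0.2588); from cell (1,3)
  next x-line at t=0.1656, next y-line at t=3.0910; Δt_x=1.0353, Δt_y=3.8637
    x: enter (2,3) at t=0.1656
    x: enter (3,3) at t=1.2009 ← occupied
  → r_1 = 1.2009
beam 2: φ=-45°, α=75°
  dir = (cos 75°, sin 75°) = (0.2588, 0.9659); from cell (1,3)
  next x-line at t=0.6182, next y-line at t=0.2071; Δt_x=3.8637, Δt_y=1.0353
    y: enter (1,4) at t=0.2071
    x: enter (2,4) at t=0.6182
    y: enter (2,5) at t=1.2423
    y: enter (2,6) at t=2.2776 ← occupied
  → r_2 = 2.2776
beam 3: φ=45°, α=165°
  dir = (cos 165°, sin 165°) = (-0.9659, 0.2588); from cell (1,3)
  next x-line at t=0.8696, next y-line at t=0.7727; Δt_x=1.0353, Δt_y=3.8637
    y: enter (1,4) at t=0.7727
    x: enter (0,4) at t=0.8696 ← occupied
  → r_3 = 0.8696
beam 4: φ=135°, α=255°
  dir = (cos 255°, sin 255°) = (-0.2588, -0.9659); from cell (1,3)
  next x-line at t=3.2455, next y-line at t=0.8282; Δt_x=3.8637, Δt_y=1.0353
    y: enter (1,2) at t=0.8282 ← occupied
  → r_4 = 0.8282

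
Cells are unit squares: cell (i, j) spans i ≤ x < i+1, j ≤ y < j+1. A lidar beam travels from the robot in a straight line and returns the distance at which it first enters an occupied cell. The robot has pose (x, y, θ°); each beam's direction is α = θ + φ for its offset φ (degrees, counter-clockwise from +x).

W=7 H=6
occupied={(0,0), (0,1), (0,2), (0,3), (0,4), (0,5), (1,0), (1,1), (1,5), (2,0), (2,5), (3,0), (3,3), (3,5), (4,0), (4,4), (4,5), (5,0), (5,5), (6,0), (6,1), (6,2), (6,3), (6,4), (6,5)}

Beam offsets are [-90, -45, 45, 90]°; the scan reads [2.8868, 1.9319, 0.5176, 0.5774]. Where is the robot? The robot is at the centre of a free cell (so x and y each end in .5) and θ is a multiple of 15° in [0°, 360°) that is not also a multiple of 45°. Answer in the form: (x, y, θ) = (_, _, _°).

(x, y, θ) = (1.5, 2.5, 150°)

Candidates: 17 free-cell centres × 16 headings = 272 poses. Raycast each; keep the one whose scan matches to 4 dp.
  (2.5, 2.5, 240°): beam 1 = 1.7321 ≠ 2.8868 ✗
  (4.5, 3.5, 60°): beam 1 = 1.7321 ≠ 2.8868 ✗
  (4.5, 2.5, 240°): beam 1 = 1.0000 ≠ 2.8868 ✗
  (4.5, 1.5, 255°): beam 1 = 3.6235 ≠ 2.8868 ✗
  …
  (1.5, 2.5, 150°): r_1=2.8868, r_2=1.9319, r_3=0.5176, r_4=0.5774 — all match ✓
No second candidate reproduces the full scan.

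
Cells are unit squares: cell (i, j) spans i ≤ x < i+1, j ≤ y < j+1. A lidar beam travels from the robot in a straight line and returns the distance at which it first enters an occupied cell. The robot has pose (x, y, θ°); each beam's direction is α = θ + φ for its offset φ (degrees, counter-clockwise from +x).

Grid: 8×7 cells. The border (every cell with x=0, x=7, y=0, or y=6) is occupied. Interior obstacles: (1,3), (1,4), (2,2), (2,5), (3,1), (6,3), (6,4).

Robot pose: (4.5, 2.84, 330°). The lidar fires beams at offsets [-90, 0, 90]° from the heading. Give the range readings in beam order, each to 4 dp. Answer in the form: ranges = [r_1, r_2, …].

ranges = [1.0000, 2.8868, 3.6489]

beam 1: φ=-90°, α=240°
  d=(-0.5000,-0.8660)  start (4,2)  tX=1.0000 tY=0.9699  stride 1/|dx|=2.0000 1/|dy|=1.1547
    cross y-line → (4,1), t=0.9699
    cross x-line → (3,1), t=1.0000 (wall)
  → r_1 = 1.0000
beam 2: φ=0°, α=330°
  d=(0.8660,-0.5000)  start (4,2)  tX=0.5774 tY=1.6800  stride 1/|dx|=1.1547 1/|dy|=2.0000
    cross x-line → (5,2), t=0.5774
    cross y-line → (5,1), t=1.6800
    cross x-line → (6,1), t=1.7321
    cross x-line → (7,1), t=2.8868 (wall)
  → r_2 = 2.8868
beam 3: φ=90°, α=60°
  d=(0.5000,0.8660)  start (4,2)  tX=1.0000 tY=0.1848  stride 1/|dx|=2.0000 1/|dy|=1.1547
    cross y-line → (4,3), t=0.1848
    cross x-line → (5,3), t=1.0000
    cross y-line → (5,4), t=1.3395
    cross y-line → (5,5), t=2.4942
    cross x-line → (6,5), t=3.0000
    cross y-line → (6,6), t=3.6489 (wall)
  → r_3 = 3.6489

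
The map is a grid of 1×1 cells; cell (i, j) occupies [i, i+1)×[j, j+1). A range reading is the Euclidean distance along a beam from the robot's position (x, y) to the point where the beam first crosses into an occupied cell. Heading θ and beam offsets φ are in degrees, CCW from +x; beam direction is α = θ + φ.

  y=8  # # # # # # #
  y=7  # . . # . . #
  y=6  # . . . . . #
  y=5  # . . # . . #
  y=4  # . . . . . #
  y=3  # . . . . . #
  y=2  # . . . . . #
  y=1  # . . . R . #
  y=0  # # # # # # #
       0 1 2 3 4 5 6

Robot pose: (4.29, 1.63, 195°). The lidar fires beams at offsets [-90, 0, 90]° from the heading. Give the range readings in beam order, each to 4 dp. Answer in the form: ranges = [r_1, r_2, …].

beam 1: φ=-90°, α=105°
  direction (-0.2588, 0.9659); cell (4,1); t to first gridline: x 1.1205, y 0.3831 (then +3.8637 / +1.0353)
    (4,2) via y @ 0.3831
    (3,2) via x @ 1.1205
    (3,3) via y @ 1.4183
    (3,4) via y @ 2.4536
    (3,5) via y @ 3.4889  # hit
  → r_1 = 3.4889
beam 2: φ=0°, α=195°
  direction (-0.9659, -0.2588); cell (4,1); t to first gridline: x 0.3002, y 2.4341 (then +1.0353 / +3.8637)
    (3,1) via x @ 0.3002
    (2,1) via x @ 1.3355
    (1,1) via x @ 2.3708
    (1,0) via y @ 2.4341  # hit
  → r_2 = 2.4341
beam 3: φ=90°, α=285°
  direction (0.2588, -0.9659); cell (4,1); t to first gridline: x 2.7432, y 0.6522 (then +3.8637 / +1.0353)
    (4,0) via y @ 0.6522  # hit
  → r_3 = 0.6522

ranges = [3.4889, 2.4341, 0.6522]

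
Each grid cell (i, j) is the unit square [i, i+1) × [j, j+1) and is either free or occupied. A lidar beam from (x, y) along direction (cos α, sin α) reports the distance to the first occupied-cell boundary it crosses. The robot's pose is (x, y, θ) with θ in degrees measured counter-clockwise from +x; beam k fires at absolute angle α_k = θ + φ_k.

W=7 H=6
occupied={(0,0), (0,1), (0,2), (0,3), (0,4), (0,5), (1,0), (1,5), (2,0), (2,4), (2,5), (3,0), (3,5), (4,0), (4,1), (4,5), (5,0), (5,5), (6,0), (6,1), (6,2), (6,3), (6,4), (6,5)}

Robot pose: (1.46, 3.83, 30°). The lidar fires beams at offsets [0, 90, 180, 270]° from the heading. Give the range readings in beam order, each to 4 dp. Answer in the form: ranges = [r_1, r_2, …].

ranges = [0.6235, 0.9200, 0.5312, 3.2678]

beam 1: φ=0°, α=30°
  d=(0.8660,0.5000)  start (1,3)  tX=0.6235 tY=0.3400  stride 1/|dx|=1.1547 1/|dy|=2.0000
    cross y-line → (1,4), t=0.3400
    cross x-line → (2,4), t=0.6235 (wall)
  → r_1 = 0.6235
beam 2: φ=90°, α=120°
  d=(-0.5000,0.8660)  start (1,3)  tX=0.9200 tY=0.1963  stride 1/|dx|=2.0000 1/|dy|=1.1547
    cross y-line → (1,4), t=0.1963
    cross x-line → (0,4), t=0.9200 (wall)
  → r_2 = 0.9200
beam 3: φ=180°, α=210°
  d=(-0.8660,-0.5000)  start (1,3)  tX=0.5312 tY=1.6600  stride 1/|dx|=1.1547 1/|dy|=2.0000
    cross x-line → (0,3), t=0.5312 (wall)
  → r_3 = 0.5312
beam 4: φ=270°, α=300°
  d=(0.5000,-0.8660)  start (1,3)  tX=1.0800 tY=0.9584  stride 1/|dx|=2.0000 1/|dy|=1.1547
    cross y-line → (1,2), t=0.9584
    cross x-line → (2,2), t=1.0800
    cross y-line → (2,1), t=2.1131
    cross x-line → (3,1), t=3.0800
    cross y-line → (3,0), t=3.2678 (wall)
  → r_4 = 3.2678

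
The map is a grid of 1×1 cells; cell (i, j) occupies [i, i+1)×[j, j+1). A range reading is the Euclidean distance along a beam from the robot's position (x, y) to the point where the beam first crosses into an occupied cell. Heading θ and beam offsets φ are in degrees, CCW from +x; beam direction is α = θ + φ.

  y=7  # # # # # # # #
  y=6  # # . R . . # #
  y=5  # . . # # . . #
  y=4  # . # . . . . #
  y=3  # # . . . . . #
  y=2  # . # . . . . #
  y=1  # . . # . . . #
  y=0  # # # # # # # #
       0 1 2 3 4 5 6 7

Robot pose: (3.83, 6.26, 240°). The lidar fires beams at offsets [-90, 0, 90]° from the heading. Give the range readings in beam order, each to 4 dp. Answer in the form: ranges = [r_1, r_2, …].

ranges = [1.4800, 0.3002, 0.5200]

beam 1: φ=-90°, α=150°
  cosα=-0.8660 sinα=0.5000 | (3,6) | tMaxX 0.9584 tMaxY 1.4800 | tΔX 1.1547 tΔY 2.0000
    t=0.9584 [x] (2,6)
    t=1.4800 [y] (2,7) — stop
  → r_1 = 1.4800
beam 2: φ=0°, α=240°
  cosα=-0.5000 sinα=-0.8660 | (3,6) | tMaxX 1.6600 tMaxY 0.3002 | tΔX 2.0000 tΔY 1.1547
    t=0.3002 [y] (3,5) — stop
  → r_2 = 0.3002
beam 3: φ=90°, α=330°
  cosα=0.8660 sinα=-0.5000 | (3,6) | tMaxX 0.1963 tMaxY 0.5200 | tΔX 1.1547 tΔY 2.0000
    t=0.1963 [x] (4,6)
    t=0.5200 [y] (4,5) — stop
  → r_3 = 0.5200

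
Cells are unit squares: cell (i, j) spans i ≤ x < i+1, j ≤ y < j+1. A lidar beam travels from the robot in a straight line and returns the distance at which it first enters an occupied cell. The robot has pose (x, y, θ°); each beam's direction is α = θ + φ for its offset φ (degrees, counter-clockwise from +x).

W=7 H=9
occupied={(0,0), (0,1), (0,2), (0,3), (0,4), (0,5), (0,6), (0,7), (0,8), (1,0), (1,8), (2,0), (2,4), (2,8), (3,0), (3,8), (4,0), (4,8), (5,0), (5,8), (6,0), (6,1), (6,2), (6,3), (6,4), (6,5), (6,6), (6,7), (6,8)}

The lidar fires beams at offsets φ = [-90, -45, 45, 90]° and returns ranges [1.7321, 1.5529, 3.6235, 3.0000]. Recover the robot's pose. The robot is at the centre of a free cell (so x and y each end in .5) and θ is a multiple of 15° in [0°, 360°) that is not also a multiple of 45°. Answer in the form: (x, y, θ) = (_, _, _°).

(x, y, θ) = (2.5, 6.5, 300°)

Candidates: 34 free-cell centres × 16 headings = 544 poses. Raycast each; keep the one whose scan matches to 4 dp.
  (5.5, 7.5, 120°): beam 1 = 0.5774 ≠ 1.7321 ✗
  (5.5, 6.5, 60°): beam 1 = 0.5774 ≠ 1.7321 ✗
  (5.5, 2.5, 195°): beam 1 = 5.6940 ≠ 1.7321 ✗
  (4.5, 1.5, 30°): beam 1 = 0.5774 ≠ 1.7321 ✗
  …
  (2.5, 6.5, 300°): r_1=1.7321, r_2=1.5529, r_3=3.6235, r_4=3.0000 — all match ✓
No second candidate reproduces the full scan.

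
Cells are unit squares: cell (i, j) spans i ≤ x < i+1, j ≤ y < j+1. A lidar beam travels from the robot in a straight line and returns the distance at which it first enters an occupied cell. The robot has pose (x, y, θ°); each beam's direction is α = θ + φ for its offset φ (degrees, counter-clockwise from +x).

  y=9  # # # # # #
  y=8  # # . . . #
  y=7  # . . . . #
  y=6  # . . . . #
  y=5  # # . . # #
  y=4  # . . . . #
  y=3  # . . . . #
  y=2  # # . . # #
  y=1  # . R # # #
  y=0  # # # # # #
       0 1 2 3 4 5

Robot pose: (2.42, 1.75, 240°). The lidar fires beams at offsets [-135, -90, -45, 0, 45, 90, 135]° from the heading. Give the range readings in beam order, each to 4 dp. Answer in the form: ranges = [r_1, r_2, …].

ranges = [3.3646, 0.5000, 1.4701, 0.8660, 0.7765, 0.6697, 0.6005]

beam 1: φ=-135°, α=105°
  direction (-0.2588, 0.9659); cell (2,1); t to first gridline: x 1.6228, y 0.2588 (then +3.8637 / +1.0353)
    (2,2) via y @ 0.2588
    (2,3) via y @ 1.2941
    (1,3) via x @ 1.6228
    (1,4) via y @ 2.3294
    (1,5) via y @ 3.3646  # hit
  → r_1 = 3.3646
beam 2: φ=-90°, α=150°
  direction (-0.8660, 0.5000); cell (2,1); t to first gridline: x 0.4850, y 0.5000 (then +1.1547 / +2.0000)
    (1,1) via x @ 0.4850
    (1,2) via y @ 0.5000  # hit
  → r_2 = 0.5000
beam 3: φ=-45°, α=195°
  direction (-0.9659, -0.2588); cell (2,1); t to first gridline: x 0.4348, y 2.8978 (then +1.0353 / +3.8637)
    (1,1) via x @ 0.4348
    (0,1) via x @ 1.4701  # hit
  → r_3 = 1.4701
beam 4: φ=0°, α=240°
  direction (-0.5000, -0.8660); cell (2,1); t to first gridline: x 0.8400, y 0.8660 (then +2.0000 / +1.1547)
    (1,1) via x @ 0.8400
    (1,0) via y @ 0.8660  # hit
  → r_4 = 0.8660
beam 5: φ=45°, α=285°
  direction (0.2588, -0.9659); cell (2,1); t to first gridline: x 2.2409, y 0.7765 (then +3.8637 / +1.0353)
    (2,0) via y @ 0.7765  # hit
  → r_5 = 0.7765
beam 6: φ=90°, α=330°
  direction (0.8660, -0.5000); cell (2,1); t to first gridline: x 0.6697, y 1.5000 (then +1.1547 / +2.0000)
    (3,1) via x @ 0.6697  # hit
  → r_6 = 0.6697
beam 7: φ=135°, α=15°
  direction (0.9659, 0.2588); cell (2,1); t to first gridline: x 0.6005, y 0.9659 (then +1.0353 / +3.8637)
    (3,1) via x @ 0.6005  # hit
  → r_7 = 0.6005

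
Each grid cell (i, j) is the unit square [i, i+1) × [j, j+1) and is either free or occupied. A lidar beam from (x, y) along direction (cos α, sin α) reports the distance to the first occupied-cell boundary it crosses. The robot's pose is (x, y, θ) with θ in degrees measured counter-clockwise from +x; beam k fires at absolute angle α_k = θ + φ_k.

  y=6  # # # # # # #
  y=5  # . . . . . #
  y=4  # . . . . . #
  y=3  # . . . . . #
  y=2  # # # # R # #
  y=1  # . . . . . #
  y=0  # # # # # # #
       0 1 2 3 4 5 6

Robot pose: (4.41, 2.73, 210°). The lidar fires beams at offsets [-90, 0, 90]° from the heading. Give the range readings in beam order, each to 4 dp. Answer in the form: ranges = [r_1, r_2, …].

beam 1: φ=-90°, α=120°
  dir = (cos 120°, sin 120°) = (-0.5000, 0.8660); from cell (4,2)
  next x-line at t=0.8200, next y-line at t=0.3118; Δt_x=2.0000, Δt_y=1.1547
    y: enter (4,3) at t=0.3118
    x: enter (3,3) at t=0.8200
    y: enter (3,4) at t=1.4665
    y: enter (3,5) at t=2.6212
    x: enter (2,5) at t=2.8200
    y: enter (2,6) at t=3.7759 ← occupied
  → r_1 = 3.7759
beam 2: φ=0°, α=210°
  dir = (cos 210°, sin 210°) = (-0.8660, -0.5000); from cell (4,2)
  next x-line at t=0.4734, next y-line at t=1.4600; Δt_x=1.1547, Δt_y=2.0000
    x: enter (3,2) at t=0.4734 ← occupied
  → r_2 = 0.4734
beam 3: φ=90°, α=300°
  dir = (cos 300°, sin 300°) = (0.5000, -0.8660); from cell (4,2)
  next x-line at t=1.1800, next y-line at t=0.8429; Δt_x=2.0000, Δt_y=1.1547
    y: enter (4,1) at t=0.8429
    x: enter (5,1) at t=1.1800
    y: enter (5,0) at t=1.9976 ← occupied
  → r_3 = 1.9976

ranges = [3.7759, 0.4734, 1.9976]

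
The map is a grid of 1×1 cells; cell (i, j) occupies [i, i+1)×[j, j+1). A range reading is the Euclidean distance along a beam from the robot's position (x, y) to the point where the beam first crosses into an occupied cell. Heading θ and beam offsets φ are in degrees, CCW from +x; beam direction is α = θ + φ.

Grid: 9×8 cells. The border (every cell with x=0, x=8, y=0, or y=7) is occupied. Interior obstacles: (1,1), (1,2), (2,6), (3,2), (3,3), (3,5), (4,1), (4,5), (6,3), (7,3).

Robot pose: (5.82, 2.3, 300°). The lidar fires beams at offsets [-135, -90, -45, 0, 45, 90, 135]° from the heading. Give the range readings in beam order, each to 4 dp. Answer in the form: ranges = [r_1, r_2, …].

beam 1: φ=-135°, α=165°
  direction (-0.9659, 0.2588); cell (5,2); t to first gridline: x 0.8489, y 2.7046 (then +1.0353 / +3.8637)
    (4,2) via x @ 0.8489
    (3,2) via x @ 1.8842  # hit
  → r_1 = 1.8842
beam 2: φ=-90°, α=210°
  direction (-0.8660, -0.5000); cell (5,2); t to first gridline: x 0.9469, y 0.6000 (then +1.1547 / +2.0000)
    (5,1) via y @ 0.6000
    (4,1) via x @ 0.9469  # hit
  → r_2 = 0.9469
beam 3: φ=-45°, α=255°
  direction (-0.2588, -0.9659); cell (5,2); t to first gridline: x 3.1682, y 0.3106 (then +3.8637 / +1.0353)
    (5,1) via y @ 0.3106
    (5,0) via y @ 1.3459  # hit
  → r_3 = 1.3459
beam 4: φ=0°, α=300°
  direction (0.5000, -0.8660); cell (5,2); t to first gridline: x 0.3600, y 0.3464 (then +2.0000 / +1.1547)
    (5,1) via y @ 0.3464
    (6,1) via x @ 0.3600
    (6,0) via y @ 1.5011  # hit
  → r_4 = 1.5011
beam 5: φ=45°, α=345°
  direction (0.9659, -0.2588); cell (5,2); t to first gridline: x 0.1863, y 1.1591 (then +1.0353 / +3.8637)
    (6,2) via x @ 0.1863
    (6,1) via y @ 1.1591
    (7,1) via x @ 1.2216
    (8,1) via x @ 2.2569  # hit
  → r_5 = 2.2569
beam 6: φ=90°, α=30°
  direction (0.8660, 0.5000); cell (5,2); t to first gridline: x 0.2078, y 1.4000 (then +1.1547 / +2.0000)
    (6,2) via x @ 0.2078
    (7,2) via x @ 1.3625
    (7,3) via y @ 1.4000  # hit
  → r_6 = 1.4000
beam 7: φ=135°, α=75°
  direction (0.2588, 0.9659); cell (5,2); t to first gridline: x 0.6955, y 0.7247 (then +3.8637 / +1.0353)
    (6,2) via x @ 0.6955
    (6,3) via y @ 0.7247  # hit
  → r_7 = 0.7247

ranges = [1.8842, 0.9469, 1.3459, 1.5011, 2.2569, 1.4000, 0.7247]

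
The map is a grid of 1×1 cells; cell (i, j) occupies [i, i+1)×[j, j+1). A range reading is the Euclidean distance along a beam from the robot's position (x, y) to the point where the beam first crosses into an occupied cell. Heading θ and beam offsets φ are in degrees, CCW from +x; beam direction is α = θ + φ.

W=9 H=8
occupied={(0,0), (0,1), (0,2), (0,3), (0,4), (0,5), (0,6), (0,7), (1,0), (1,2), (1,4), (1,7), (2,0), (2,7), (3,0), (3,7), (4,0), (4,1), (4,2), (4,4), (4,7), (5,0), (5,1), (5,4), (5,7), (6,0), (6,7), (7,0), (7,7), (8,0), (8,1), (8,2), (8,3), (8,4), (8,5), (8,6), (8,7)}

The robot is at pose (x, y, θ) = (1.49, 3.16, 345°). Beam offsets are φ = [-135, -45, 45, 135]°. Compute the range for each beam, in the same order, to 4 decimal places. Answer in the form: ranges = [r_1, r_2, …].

beam 1: φ=-135°, α=210°
  dir = (cos 210°, sin 210°) = (-0.8660, -0.5000); from cell (1,3)
  next x-line at t=0.5658, next y-line at t=0.3200; Δt_x=1.1547, Δt_y=2.0000
    y: enter (1,2) at t=0.3200 ← occupied
  → r_1 = 0.3200
beam 2: φ=-45°, α=300°
  dir = (cos 300°, sin 300°) = (0.5000, -0.8660); from cell (1,3)
  next x-line at t=1.0200, next y-line at t=0.1848; Δt_x=2.0000, Δt_y=1.1547
    y: enter (1,2) at t=0.1848 ← occupied
  → r_2 = 0.1848
beam 3: φ=45°, α=30°
  dir = (cos 30°, sin 30°) = (0.8660, 0.5000); from cell (1,3)
  next x-line at t=0.5889, next y-line at t=1.6800; Δt_x=1.1547, Δt_y=2.0000
    x: enter (2,3) at t=0.5889
    y: enter (2,4) at t=1.6800
    x: enter (3,4) at t=1.7436
    x: enter (4,4) at t=2.8983 ← occupied
  → r_3 = 2.8983
beam 4: φ=135°, α=120°
  dir = (cos 120°, sin 120°) = (-0.5000, 0.8660); from cell (1,3)
  next x-line at t=0.9800, next y-line at t=0.9699; Δt_x=2.0000, Δt_y=1.1547
    y: enter (1,4) at t=0.9699 ← occupied
  → r_4 = 0.9699

ranges = [0.3200, 0.1848, 2.8983, 0.9699]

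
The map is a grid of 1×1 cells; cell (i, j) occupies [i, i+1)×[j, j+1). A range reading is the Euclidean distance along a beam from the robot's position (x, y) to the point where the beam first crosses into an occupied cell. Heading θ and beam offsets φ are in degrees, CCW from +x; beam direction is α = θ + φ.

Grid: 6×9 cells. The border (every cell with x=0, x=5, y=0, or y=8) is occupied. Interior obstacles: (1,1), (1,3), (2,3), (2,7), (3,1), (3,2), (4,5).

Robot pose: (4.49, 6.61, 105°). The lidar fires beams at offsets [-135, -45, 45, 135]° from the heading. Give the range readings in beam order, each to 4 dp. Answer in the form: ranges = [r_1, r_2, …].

beam 1: φ=-135°, α=330°
  dir = (cos 330°, sin 330°) = (0.8660, -0.5000); from cell (4,6)
  next x-line at t=0.5889, next y-line at t=1.2200; Δt_x=1.1547, Δt_y=2.0000
    x: enter (5,6) at t=0.5889 ← occupied
  → r_1 = 0.5889
beam 2: φ=-45°, α=60°
  dir = (cos 60°, sin 60°) = (0.5000, 0.8660); from cell (4,6)
  next x-line at t=1.0200, next y-line at t=0.4503; Δt_x=2.0000, Δt_y=1.1547
    y: enter (4,7) at t=0.4503
    x: enter (5,7) at t=1.0200 ← occupied
  → r_2 = 1.0200
beam 3: φ=45°, α=150°
  dir = (cos 150°, sin 150°) = (-0.8660, 0.5000); from cell (4,6)
  next x-line at t=0.5658, next y-line at t=0.7800; Δt_x=1.1547, Δt_y=2.0000
    x: enter (3,6) at t=0.5658
    y: enter (3,7) at t=0.7800
    x: enter (2,7) at t=1.7205 ← occupied
  → r_3 = 1.7205
beam 4: φ=135°, α=240°
  dir = (cos 240°, sin 240°) = (-0.5000, -0.8660); from cell (4,6)
  next x-line at t=0.9800, next y-line at t=0.7044; Δt_x=2.0000, Δt_y=1.1547
    y: enter (4,5) at t=0.7044 ← occupied
  → r_4 = 0.7044

ranges = [0.5889, 1.0200, 1.7205, 0.7044]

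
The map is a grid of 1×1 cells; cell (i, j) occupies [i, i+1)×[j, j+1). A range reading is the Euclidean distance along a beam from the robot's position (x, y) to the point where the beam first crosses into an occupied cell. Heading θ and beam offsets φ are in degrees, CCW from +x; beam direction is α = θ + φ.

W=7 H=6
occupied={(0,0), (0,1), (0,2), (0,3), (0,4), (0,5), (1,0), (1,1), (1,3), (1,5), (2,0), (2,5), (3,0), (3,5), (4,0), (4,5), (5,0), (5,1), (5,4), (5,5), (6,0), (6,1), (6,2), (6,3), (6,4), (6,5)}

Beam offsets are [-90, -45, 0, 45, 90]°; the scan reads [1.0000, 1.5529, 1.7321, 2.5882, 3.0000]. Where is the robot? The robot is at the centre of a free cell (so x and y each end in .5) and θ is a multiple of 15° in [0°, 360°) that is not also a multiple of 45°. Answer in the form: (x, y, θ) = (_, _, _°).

Enumerate (i+0.5, j+0.5, θ) over the 16 free cells and 16 admissible headings. For each, cast all 5 beams and compare to the given ranges.
  (4.5, 2.5, 30°): beam 4 = 1.9319 ≠ 2.5882 ✗
  (4.5, 1.5, 285°): beam 1 = 1.9319 ≠ 1.0000 ✗
  (2.5, 3.5, 120°): beam 1 = 2.8868 ≠ 1.0000 ✗
  (3.5, 2.5, 345°): beam 1 = 1.5529 ≠ 1.0000 ✗
  (4.5, 3.5, 165°): beam 1 = 1.5529 ≠ 1.0000 ✗
  …
  (2.5, 2.5, 300°): r_1=1.0000, r_2=1.5529, r_3=1.7321, r_4=2.5882, r_5=3.0000 — all match ✓
Unique over the lattice → pose = (2.5, 2.5, 300°).

(x, y, θ) = (2.5, 2.5, 300°)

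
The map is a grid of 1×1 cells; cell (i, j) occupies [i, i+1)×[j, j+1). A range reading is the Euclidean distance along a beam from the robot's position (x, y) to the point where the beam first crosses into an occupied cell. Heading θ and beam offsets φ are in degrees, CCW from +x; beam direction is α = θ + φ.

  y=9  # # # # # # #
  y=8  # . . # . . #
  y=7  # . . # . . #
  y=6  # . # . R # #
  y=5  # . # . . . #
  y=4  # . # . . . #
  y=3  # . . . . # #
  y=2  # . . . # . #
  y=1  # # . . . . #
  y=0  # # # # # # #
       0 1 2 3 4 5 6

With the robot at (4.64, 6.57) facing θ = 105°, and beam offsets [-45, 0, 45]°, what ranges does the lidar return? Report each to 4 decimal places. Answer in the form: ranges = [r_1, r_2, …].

beam 1: φ=-45°, α=60°
  dir = (cos 60°, sin 60°) = (0.5000, 0.8660); from cell (4,6)
  next x-line at t=0.7200, next y-line at t=0.4965; Δt_x=2.0000, Δt_y=1.1547
    y: enter (4,7) at t=0.4965
    x: enter (5,7) at t=0.7200
    y: enter (5,8) at t=1.6512
    x: enter (6,8) at t=2.7200 ← occupied
  → r_1 = 2.7200
beam 2: φ=0°, α=105°
  dir = (cos 105°, sin 105°) = (-0.2588, 0.9659); from cell (4,6)
  next x-line at t=2.4728, next y-line at t=0.4452; Δt_x=3.8637, Δt_y=1.0353
    y: enter (4,7) at t=0.4452
    y: enter (4,8) at t=1.4804
    x: enter (3,8) at t=2.4728 ← occupied
  → r_2 = 2.4728
beam 3: φ=45°, α=150°
  dir = (cos 150°, sin 150°) = (-0.8660, 0.5000); from cell (4,6)
  next x-line at t=0.7390, next y-line at t=0.8600; Δt_x=1.1547, Δt_y=2.0000
    x: enter (3,6) at t=0.7390
    y: enter (3,7) at t=0.8600 ← occupied
  → r_3 = 0.8600

ranges = [2.7200, 2.4728, 0.8600]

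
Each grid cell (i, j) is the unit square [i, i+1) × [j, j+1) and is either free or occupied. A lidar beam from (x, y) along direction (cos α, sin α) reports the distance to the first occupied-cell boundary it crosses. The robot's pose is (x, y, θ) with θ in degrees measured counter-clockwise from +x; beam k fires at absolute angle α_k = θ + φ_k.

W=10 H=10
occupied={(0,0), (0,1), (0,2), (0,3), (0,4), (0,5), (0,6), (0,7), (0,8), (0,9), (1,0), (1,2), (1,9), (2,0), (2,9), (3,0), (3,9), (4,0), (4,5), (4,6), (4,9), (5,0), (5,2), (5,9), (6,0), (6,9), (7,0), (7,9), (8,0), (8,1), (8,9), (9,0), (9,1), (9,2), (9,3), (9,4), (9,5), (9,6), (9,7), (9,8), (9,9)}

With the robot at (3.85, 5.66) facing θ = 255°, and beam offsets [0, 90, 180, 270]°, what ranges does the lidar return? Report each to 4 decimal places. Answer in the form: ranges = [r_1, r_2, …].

beam 1: φ=0°, α=255°
  dir = (cos 255°, sin 255°) = (-0.2588, -0.9659); from cell (3,5)
  next x-line at t=3.2841, next y-line at t=0.6833; Δt_x=3.8637, Δt_y=1.0353
    y: enter (3,4) at t=0.6833
    y: enter (3,3) at t=1.7186
    y: enter (3,2) at t=2.7538
    x: enter (2,2) at t=3.2841
    y: enter (2,1) at t=3.7891
    y: enter (2,0) at t=4.8244 ← occupied
  → r_1 = 4.8244
beam 2: φ=90°, α=345°
  dir = (cos 345°, sin 345°) = (0.9659, -0.2588); from cell (3,5)
  next x-line at t=0.1553, next y-line at t=2.5500; Δt_x=1.0353, Δt_y=3.8637
    x: enter (4,5) at t=0.1553 ← occupied
  → r_2 = 0.1553
beam 3: φ=180°, α=75°
  dir = (cos 75°, sin 75°) = (0.2588, 0.9659); from cell (3,5)
  next x-line at t=0.5796, next y-line at t=0.3520; Δt_x=3.8637, Δt_y=1.0353
    y: enter (3,6) at t=0.3520
    x: enter (4,6) at t=0.5796 ← occupied
  → r_3 = 0.5796
beam 4: φ=270°, α=165°
  dir = (cos 165°, sin 165°) = (-0.9659, 0.2588); from cell (3,5)
  next x-line at t=0.8800, next y-line at t=1.3137; Δt_x=1.0353, Δt_y=3.8637
    x: enter (2,5) at t=0.8800
    y: enter (2,6) at t=1.3137
    x: enter (1,6) at t=1.9153
    x: enter (0,6) at t=2.9505 ← occupied
  → r_4 = 2.9505

ranges = [4.8244, 0.1553, 0.5796, 2.9505]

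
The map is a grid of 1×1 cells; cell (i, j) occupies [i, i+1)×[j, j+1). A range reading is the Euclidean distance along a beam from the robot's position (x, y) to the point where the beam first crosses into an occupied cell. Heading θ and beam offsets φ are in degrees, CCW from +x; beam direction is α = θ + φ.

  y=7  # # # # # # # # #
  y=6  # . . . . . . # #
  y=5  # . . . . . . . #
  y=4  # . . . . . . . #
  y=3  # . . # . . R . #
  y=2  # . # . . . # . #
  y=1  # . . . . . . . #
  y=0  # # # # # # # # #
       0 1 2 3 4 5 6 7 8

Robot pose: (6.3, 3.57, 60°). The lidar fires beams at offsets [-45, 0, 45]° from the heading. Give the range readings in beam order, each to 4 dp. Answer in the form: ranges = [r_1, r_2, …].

ranges = [1.7600, 2.8059, 3.5510]

beam 1: φ=-45°, α=15°
  d=(0.9659,0.2588)  start (6,3)  tX=0.7247 tY=1.6614  stride 1/|dx|=1.0353 1/|dy|=3.8637
    cross x-line → (7,3), t=0.7247
    cross y-line → (7,4), t=1.6614
    cross x-line → (8,4), t=1.7600 (wall)
  → r_1 = 1.7600
beam 2: φ=0°, α=60°
  d=(0.5000,0.8660)  start (6,3)  tX=1.4000 tY=0.4965  stride 1/|dx|=2.0000 1/|dy|=1.1547
    cross y-line → (6,4), t=0.4965
    cross x-line → (7,4), t=1.4000
    cross y-line → (7,5), t=1.6512
    cross y-line → (7,6), t=2.8059 (wall)
  → r_2 = 2.8059
beam 3: φ=45°, α=105°
  d=(-0.2588,0.9659)  start (6,3)  tX=1.1591 tY=0.4452  stride 1/|dx|=3.8637 1/|dy|=1.0353
    cross y-line → (6,4), t=0.4452
    cross x-line → (5,4), t=1.1591
    cross y-line → (5,5), t=1.4804
    cross y-line → (5,6), t=2.5157
    cross y-line → (5,7), t=3.5510 (wall)
  → r_3 = 3.5510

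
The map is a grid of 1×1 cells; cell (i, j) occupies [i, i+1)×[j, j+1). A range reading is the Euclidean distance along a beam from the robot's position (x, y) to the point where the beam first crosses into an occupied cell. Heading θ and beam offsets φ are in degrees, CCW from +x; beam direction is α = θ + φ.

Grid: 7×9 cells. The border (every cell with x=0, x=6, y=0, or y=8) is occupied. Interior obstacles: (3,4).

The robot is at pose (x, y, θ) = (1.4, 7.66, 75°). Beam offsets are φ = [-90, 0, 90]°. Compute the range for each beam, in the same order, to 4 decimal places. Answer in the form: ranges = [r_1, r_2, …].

beam 1: φ=-90°, α=345°
  direction (0.9659, -0.2588); cell (1,7); t to first gridline: x 0.6212, y 2.5500 (then +1.0353 / +3.8637)
    (2,7) via x @ 0.6212
    (3,7) via x @ 1.6564
    (3,6) via y @ 2.5500
    (4,6) via x @ 2.6917
    (5,6) via x @ 3.7270
    (6,6) via x @ 4.7623  # hit
  → r_1 = 4.7623
beam 2: φ=0°, α=75°
  direction (0.2588, 0.9659); cell (1,7); t to first gridline: x 2.3182, y 0.3520 (then +3.8637 / +1.0353)
    (1,8) via y @ 0.3520  # hit
  → r_2 = 0.3520
beam 3: φ=90°, α=165°
  direction (-0.9659, 0.2588); cell (1,7); t to first gridline: x 0.4141, y 1.3137 (then +1.0353 / +3.8637)
    (0,7) via x @ 0.4141  # hit
  → r_3 = 0.4141

ranges = [4.7623, 0.3520, 0.4141]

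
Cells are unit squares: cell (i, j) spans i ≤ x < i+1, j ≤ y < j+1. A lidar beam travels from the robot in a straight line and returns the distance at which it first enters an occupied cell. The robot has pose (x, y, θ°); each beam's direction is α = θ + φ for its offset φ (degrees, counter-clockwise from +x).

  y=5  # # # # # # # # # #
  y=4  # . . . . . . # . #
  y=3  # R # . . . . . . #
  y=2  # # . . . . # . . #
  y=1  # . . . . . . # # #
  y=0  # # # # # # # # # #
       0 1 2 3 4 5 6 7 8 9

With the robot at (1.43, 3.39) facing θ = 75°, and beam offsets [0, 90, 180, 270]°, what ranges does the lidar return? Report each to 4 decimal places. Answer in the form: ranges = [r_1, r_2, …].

ranges = [1.6668, 0.4452, 0.4038, 0.5901]

beam 1: φ=0°, α=75°
  d=(0.2588,0.9659)  start (1,3)  tX=2.2023 tY=0.6315  stride 1/|dx|=3.8637 1/|dy|=1.0353
    cross y-line → (1,4), t=0.6315
    cross y-line → (1,5), t=1.6668 (wall)
  → r_1 = 1.6668
beam 2: φ=90°, α=165°
  d=(-0.9659,0.2588)  start (1,3)  tX=0.4452 tY=2.3569  stride 1/|dx|=1.0353 1/|dy|=3.8637
    cross x-line → (0,3), t=0.4452 (wall)
  → r_2 = 0.4452
beam 3: φ=180°, α=255°
  d=(-0.2588,-0.9659)  start (1,3)  tX=1.6614 tY=0.4038  stride 1/|dx|=3.8637 1/|dy|=1.0353
    cross y-line → (1,2), t=0.4038 (wall)
  → r_3 = 0.4038
beam 4: φ=270°, α=345°
  d=(0.9659,-0.2588)  start (1,3)  tX=0.5901 tY=1.5068  stride 1/|dx|=1.0353 1/|dy|=3.8637
    cross x-line → (2,3), t=0.5901 (wall)
  → r_4 = 0.5901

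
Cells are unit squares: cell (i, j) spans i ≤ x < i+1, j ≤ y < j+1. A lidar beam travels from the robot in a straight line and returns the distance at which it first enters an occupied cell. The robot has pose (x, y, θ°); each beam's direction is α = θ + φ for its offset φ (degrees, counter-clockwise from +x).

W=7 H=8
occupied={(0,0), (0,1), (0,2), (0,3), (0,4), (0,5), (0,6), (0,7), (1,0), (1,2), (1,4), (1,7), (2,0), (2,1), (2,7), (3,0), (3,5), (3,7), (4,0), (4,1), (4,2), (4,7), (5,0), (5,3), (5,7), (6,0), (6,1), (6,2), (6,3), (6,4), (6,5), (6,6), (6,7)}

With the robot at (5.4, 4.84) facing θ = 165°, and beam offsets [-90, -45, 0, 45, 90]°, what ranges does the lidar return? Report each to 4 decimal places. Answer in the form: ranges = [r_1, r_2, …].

beam 1: φ=-90°, α=75°
  dir = (cos 75°, sin 75°) = (0.2588, 0.9659); from cell (5,4)
  next x-line at t=2.3182, next y-line at t=0.1656; Δt_x=3.8637, Δt_y=1.0353
    y: enter (5,5) at t=0.1656
    y: enter (5,6) at t=1.2009
    y: enter (5,7) at t=2.2362 ← occupied
  → r_1 = 2.2362
beam 2: φ=-45°, α=120°
  dir = (cos 120°, sin 120°) = (-0.5000, 0.8660); from cell (5,4)
  next x-line at t=0.8000, next y-line at t=0.1848; Δt_x=2.0000, Δt_y=1.1547
    y: enter (5,5) at t=0.1848
    x: enter (4,5) at t=0.8000
    y: enter (4,6) at t=1.3395
    y: enter (4,7) at t=2.4942 ← occupied
  → r_2 = 2.4942
beam 3: φ=0°, α=165°
  dir = (cos 165°, sin 165°) = (-0.9659, 0.2588); from cell (5,4)
  next x-line at t=0.4141, next y-line at t=0.6182; Δt_x=1.0353, Δt_y=3.8637
    x: enter (4,4) at t=0.4141
    y: enter (4,5) at t=0.6182
    x: enter (3,5) at t=1.4494 ← occupied
  → r_3 = 1.4494
beam 4: φ=45°, α=210°
  dir = (cos 210°, sin 210°) = (-0.8660, -0.5000); from cell (5,4)
  next x-line at t=0.4619, next y-line at t=1.6800; Δt_x=1.1547, Δt_y=2.0000
    x: enter (4,4) at t=0.4619
    x: enter (3,4) at t=1.6166
    y: enter (3,3) at t=1.6800
    x: enter (2,3) at t=2.7713
    y: enter (2,2) at t=3.6800
    x: enter (1,2) at t=3.9260 ← occupied
  → r_4 = 3.9260
beam 5: φ=90°, α=255°
  dir = (cos 255°, sin 255°) = (-0.2588, -0.9659); from cell (5,4)
  next x-line at t=1.5455, next y-line at t=0.8696; Δt_x=3.8637, Δt_y=1.0353
    y: enter (5,3) at t=0.8696 ← occupied
  → r_5 = 0.8696

ranges = [2.2362, 2.4942, 1.4494, 3.9260, 0.8696]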